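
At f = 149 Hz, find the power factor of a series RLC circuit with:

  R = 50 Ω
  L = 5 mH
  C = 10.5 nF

Step 1 — Angular frequency: ω = 2π·f = 2π·149 = 936.2 rad/s.
Step 2 — Component impedances:
  R: Z = R = 50 Ω
  L: Z = jωL = j·936.2·0.005 = 0 + j4.681 Ω
  C: Z = 1/(jωC) = -j/(ω·C) = 0 - j1.017e+05 Ω
Step 3 — Series combination: Z_total = R + L + C = 50 - j1.017e+05 Ω = 1.017e+05∠-90.0° Ω.
Step 4 — Power factor: PF = cos(φ) = Re(Z)/|Z| = 50/1.0172e+05 = 0.0004915.
Step 5 — Type: Im(Z) = -1.017e+05 ⇒ leading (phase φ = -90.0°).

PF = 0.0004915 (leading, φ = -90.0°)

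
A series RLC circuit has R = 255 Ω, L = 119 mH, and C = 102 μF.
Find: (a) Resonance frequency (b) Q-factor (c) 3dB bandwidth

Step 1 — Resonance condition Im(Z)=0 gives ω₀ = 1/√(LC).
Step 2 — ω₀ = 1/√(0.119·0.000102) = 287 rad/s.
Step 3 — f₀ = ω₀/(2π) = 45.68 Hz.
Step 4 — Series Q: Q = ω₀L/R = 287·0.119/255 = 0.1339.
Step 5 — 3dB bandwidth: Δω = ω₀/Q = 2143 rad/s; BW = Δω/(2π) = 341 Hz.

(a) f₀ = 45.68 Hz  (b) Q = 0.1339  (c) BW = 341 Hz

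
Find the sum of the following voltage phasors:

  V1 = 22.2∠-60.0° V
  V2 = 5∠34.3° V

Step 1 — Convert each phasor to rectangular form:
  V1 = 22.2·(cos(-60.0°) + j·sin(-60.0°)) = 11.1 - j19.23 V
  V2 = 5·(cos(34.3°) + j·sin(34.3°)) = 4.13 + j2.818 V
Step 2 — Sum components: V_total = 15.23 - j16.41 V.
Step 3 — Convert to polar: |V_total| = 22.39 V, ∠V_total = -47.1°.

V_total = 22.39∠-47.1° V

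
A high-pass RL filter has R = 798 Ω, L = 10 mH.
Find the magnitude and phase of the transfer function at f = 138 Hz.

Step 1 — Angular frequency: ω = 2π·138 = 867.1 rad/s.
Step 2 — Transfer function: H(jω) = jωL/(R + jωL).
Step 3 — Numerator jωL = j·8.671; denominator R + jωL = 798 + j8.671.
Step 4 — H = 0.000118 + j0.01086.
Step 5 — Magnitude: |H| = 0.01087 (-39.3 dB); phase: φ = 89.4°.

|H| = 0.01087 (-39.3 dB), φ = 89.4°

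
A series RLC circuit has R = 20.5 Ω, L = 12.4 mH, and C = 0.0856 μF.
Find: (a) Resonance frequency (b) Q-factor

Step 1 — Resonance condition Im(Z)=0 gives ω₀ = 1/√(LC).
Step 2 — ω₀ = 1/√(0.0124·8.56e-08) = 3.069e+04 rad/s.
Step 3 — f₀ = ω₀/(2π) = 4885 Hz.
Step 4 — Series Q: Q = ω₀L/R = 3.069e+04·0.0124/20.5 = 18.57.

(a) f₀ = 4885 Hz  (b) Q = 18.57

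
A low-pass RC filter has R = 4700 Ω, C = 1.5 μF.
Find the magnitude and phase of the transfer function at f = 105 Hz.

Step 1 — Angular frequency: ω = 2π·105 = 659.7 rad/s.
Step 2 — Transfer function: H(jω) = 1/(1 + jωRC).
Step 3 — Denominator: 1 + jωRC = 1 + j·659.7·4700·1.5e-06 = 1 + j4.651.
Step 4 — H = 0.04418 - j0.2055.
Step 5 — Magnitude: |H| = 0.2102 (-13.5 dB); phase: φ = -77.9°.

|H| = 0.2102 (-13.5 dB), φ = -77.9°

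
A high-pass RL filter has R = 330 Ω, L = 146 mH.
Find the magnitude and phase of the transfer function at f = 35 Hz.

Step 1 — Angular frequency: ω = 2π·35 = 219.9 rad/s.
Step 2 — Transfer function: H(jω) = jωL/(R + jωL).
Step 3 — Numerator jωL = j·32.11; denominator R + jωL = 330 + j32.11.
Step 4 — H = 0.009377 + j0.09638.
Step 5 — Magnitude: |H| = 0.09684 (-20.3 dB); phase: φ = 84.4°.

|H| = 0.09684 (-20.3 dB), φ = 84.4°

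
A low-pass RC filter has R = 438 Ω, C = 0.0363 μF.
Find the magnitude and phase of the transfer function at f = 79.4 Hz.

Step 1 — Angular frequency: ω = 2π·79.4 = 498.9 rad/s.
Step 2 — Transfer function: H(jω) = 1/(1 + jωRC).
Step 3 — Denominator: 1 + jωRC = 1 + j·498.9·438·3.63e-08 = 1 + j0.007932.
Step 4 — H = 0.9999 - j0.007931.
Step 5 — Magnitude: |H| = 1 (-0.0 dB); phase: φ = -0.5°.

|H| = 1 (-0.0 dB), φ = -0.5°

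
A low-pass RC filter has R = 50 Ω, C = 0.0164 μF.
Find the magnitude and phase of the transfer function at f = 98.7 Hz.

Step 1 — Angular frequency: ω = 2π·98.7 = 620.2 rad/s.
Step 2 — Transfer function: H(jω) = 1/(1 + jωRC).
Step 3 — Denominator: 1 + jωRC = 1 + j·620.2·50·1.64e-08 = 1 + j0.0005085.
Step 4 — H = 1 - j0.0005085.
Step 5 — Magnitude: |H| = 1 (-0.0 dB); phase: φ = -0.0°.

|H| = 1 (-0.0 dB), φ = -0.0°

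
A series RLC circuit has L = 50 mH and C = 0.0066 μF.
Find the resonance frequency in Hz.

Step 1 — Resonance condition Im(Z)=0 gives ω₀ = 1/√(LC).
Step 2 — ω₀ = 1/√(0.05·6.6e-09) = 5.505e+04 rad/s.
Step 3 — f₀ = ω₀/(2π) = 8761 Hz.

f₀ = 8761 Hz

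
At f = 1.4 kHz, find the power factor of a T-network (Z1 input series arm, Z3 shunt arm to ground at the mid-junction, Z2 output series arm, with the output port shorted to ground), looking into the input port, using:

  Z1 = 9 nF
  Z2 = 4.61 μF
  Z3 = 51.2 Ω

Step 1 — Angular frequency: ω = 2π·f = 2π·1400 = 8796 rad/s.
Step 2 — Component impedances:
  Z1: Z = 1/(jωC) = -j/(ω·C) = 0 - j1.263e+04 Ω
  Z2: Z = 1/(jωC) = -j/(ω·C) = 0 - j24.66 Ω
  Z3: Z = R = 51.2 Ω
Step 3 — With the output port shorted to ground, the output series arm Z2 runs from the junction to ground; the shunt arm Z3 also runs from the junction to ground. They appear in parallel: Z3 || Z2 = 9.641 - j20.02 Ω.
Step 4 — Series with input arm Z1: Z_in = Z1 + (Z3 || Z2) = 9.641 - j1.265e+04 Ω = 1.265e+04∠-90.0° Ω.
Step 5 — Power factor: PF = cos(φ) = Re(Z)/|Z| = 9.64074/12651.4 = 0.000762.
Step 6 — Type: Im(Z) = -1.265e+04 ⇒ leading (phase φ = -90.0°).

PF = 0.000762 (leading, φ = -90.0°)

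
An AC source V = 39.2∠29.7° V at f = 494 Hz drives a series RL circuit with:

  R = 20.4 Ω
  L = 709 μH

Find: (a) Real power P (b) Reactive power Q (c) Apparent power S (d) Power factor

Step 1 — Angular frequency: ω = 2π·f = 2π·494 = 3104 rad/s.
Step 2 — Component impedances:
  R: Z = R = 20.4 Ω
  L: Z = jωL = j·3104·0.000709 = 0 + j2.201 Ω
Step 3 — Series combination: Z_total = R + L = 20.4 + j2.201 Ω = 20.52∠6.2° Ω.
Step 4 — Source phasor: V = 39.2∠29.7° V = 34.05 + j19.42 V.
Step 5 — Current: I = V / Z = 1.751 + j0.7631 A = 1.91∠23.5° A.
Step 6 — Complex power: S = V·I* = 74.46 + j8.032 VA.
Step 7 — Real power: P = Re(S) = 74.46 W.
Step 8 — Reactive power: Q = Im(S) = 8.032 VAR.
Step 9 — Apparent power: |S| = 74.89 VA.
Step 10 — Power factor: PF = P/|S| = 0.9942 (lagging).

(a) P = 74.46 W  (b) Q = 8.032 VAR  (c) S = 74.89 VA  (d) PF = 0.9942 (lagging)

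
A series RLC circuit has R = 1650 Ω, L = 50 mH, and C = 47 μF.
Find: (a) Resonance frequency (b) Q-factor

Step 1 — Resonance condition Im(Z)=0 gives ω₀ = 1/√(LC).
Step 2 — ω₀ = 1/√(0.05·4.7e-05) = 652.3 rad/s.
Step 3 — f₀ = ω₀/(2π) = 103.8 Hz.
Step 4 — Series Q: Q = ω₀L/R = 652.3·0.05/1650 = 0.01977.

(a) f₀ = 103.8 Hz  (b) Q = 0.01977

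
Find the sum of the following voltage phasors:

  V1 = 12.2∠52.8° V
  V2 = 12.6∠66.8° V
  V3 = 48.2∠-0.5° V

Step 1 — Convert each phasor to rectangular form:
  V1 = 12.2·(cos(52.8°) + j·sin(52.8°)) = 7.376 + j9.718 V
  V2 = 12.6·(cos(66.8°) + j·sin(66.8°)) = 4.964 + j11.58 V
  V3 = 48.2·(cos(-0.5°) + j·sin(-0.5°)) = 48.2 - j0.4206 V
Step 2 — Sum components: V_total = 60.54 + j20.88 V.
Step 3 — Convert to polar: |V_total| = 64.04 V, ∠V_total = 19.0°.

V_total = 64.04∠19.0° V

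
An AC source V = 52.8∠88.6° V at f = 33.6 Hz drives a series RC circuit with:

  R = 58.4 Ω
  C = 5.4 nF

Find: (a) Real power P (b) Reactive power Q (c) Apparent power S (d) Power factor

Step 1 — Angular frequency: ω = 2π·f = 2π·33.6 = 211.1 rad/s.
Step 2 — Component impedances:
  R: Z = R = 58.4 Ω
  C: Z = 1/(jωC) = -j/(ω·C) = 0 - j8.772e+05 Ω
Step 3 — Series combination: Z_total = R + C = 58.4 - j8.772e+05 Ω = 8.772e+05∠-90.0° Ω.
Step 4 — Source phasor: V = 52.8∠88.6° V = 1.29 + j52.78 V.
Step 5 — Current: I = V / Z = -6.018e-05 + j1.475e-06 A = 6.019e-05∠178.6° A.
Step 6 — Complex power: S = V·I* = 2.116e-07 - j0.003178 VA.
Step 7 — Real power: P = Re(S) = 2.116e-07 W.
Step 8 — Reactive power: Q = Im(S) = -0.003178 VAR.
Step 9 — Apparent power: |S| = 0.003178 VA.
Step 10 — Power factor: PF = P/|S| = 6.658e-05 (leading).

(a) P = 2.116e-07 W  (b) Q = -0.003178 VAR  (c) S = 0.003178 VA  (d) PF = 6.658e-05 (leading)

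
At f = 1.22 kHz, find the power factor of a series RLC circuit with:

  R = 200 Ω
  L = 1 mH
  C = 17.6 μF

Step 1 — Angular frequency: ω = 2π·f = 2π·1220 = 7665 rad/s.
Step 2 — Component impedances:
  R: Z = R = 200 Ω
  L: Z = jωL = j·7665·0.001 = 0 + j7.665 Ω
  C: Z = 1/(jωC) = -j/(ω·C) = 0 - j7.412 Ω
Step 3 — Series combination: Z_total = R + L + C = 200 + j0.2533 Ω = 200∠0.1° Ω.
Step 4 — Power factor: PF = cos(φ) = Re(Z)/|Z| = 200/200 = 1.
Step 5 — Type: Im(Z) = 0.2533 ⇒ lagging (phase φ = 0.1°).

PF = 1 (lagging, φ = 0.1°)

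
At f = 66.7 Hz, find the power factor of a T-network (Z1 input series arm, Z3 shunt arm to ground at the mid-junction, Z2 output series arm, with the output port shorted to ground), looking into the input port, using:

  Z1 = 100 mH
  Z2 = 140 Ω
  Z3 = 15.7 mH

Step 1 — Angular frequency: ω = 2π·f = 2π·66.7 = 419.1 rad/s.
Step 2 — Component impedances:
  Z1: Z = jωL = j·419.1·0.1 = 0 + j41.91 Ω
  Z2: Z = R = 140 Ω
  Z3: Z = jωL = j·419.1·0.0157 = 0 + j6.58 Ω
Step 3 — With the output port shorted to ground, the output series arm Z2 runs from the junction to ground; the shunt arm Z3 also runs from the junction to ground. They appear in parallel: Z3 || Z2 = 0.3085 + j6.565 Ω.
Step 4 — Series with input arm Z1: Z_in = Z1 + (Z3 || Z2) = 0.3085 + j48.47 Ω = 48.48∠89.6° Ω.
Step 5 — Power factor: PF = cos(φ) = Re(Z)/|Z| = 0.30855/48.475 = 0.006365.
Step 6 — Type: Im(Z) = 48.47 ⇒ lagging (phase φ = 89.6°).

PF = 0.006365 (lagging, φ = 89.6°)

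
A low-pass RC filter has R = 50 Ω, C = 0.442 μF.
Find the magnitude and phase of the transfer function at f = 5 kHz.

Step 1 — Angular frequency: ω = 2π·5000 = 3.142e+04 rad/s.
Step 2 — Transfer function: H(jω) = 1/(1 + jωRC).
Step 3 — Denominator: 1 + jωRC = 1 + j·3.142e+04·50·4.42e-07 = 1 + j0.6943.
Step 4 — H = 0.6747 - j0.4685.
Step 5 — Magnitude: |H| = 0.8214 (-1.7 dB); phase: φ = -34.8°.

|H| = 0.8214 (-1.7 dB), φ = -34.8°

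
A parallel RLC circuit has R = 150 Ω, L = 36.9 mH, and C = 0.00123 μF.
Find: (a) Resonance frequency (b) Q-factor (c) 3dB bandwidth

Step 1 — Resonance: ω₀ = 1/√(LC) = 1/√(0.0369·1.23e-09) = 1.484e+05 rad/s.
Step 2 — f₀ = ω₀/(2π) = 2.362e+04 Hz.
Step 3 — Parallel Q: Q = R/(ω₀L) = 150/(1.484e+05·0.0369) = 0.02739.
Step 4 — Bandwidth: Δω = ω₀/Q = 5.42e+06 rad/s; BW = Δω/(2π) = 8.626e+05 Hz.

(a) f₀ = 2.362e+04 Hz  (b) Q = 0.02739  (c) BW = 8.626e+05 Hz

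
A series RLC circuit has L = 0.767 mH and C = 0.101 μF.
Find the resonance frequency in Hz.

Step 1 — Resonance condition Im(Z)=0 gives ω₀ = 1/√(LC).
Step 2 — ω₀ = 1/√(0.000767·1.01e-07) = 1.136e+05 rad/s.
Step 3 — f₀ = ω₀/(2π) = 1.808e+04 Hz.

f₀ = 1.808e+04 Hz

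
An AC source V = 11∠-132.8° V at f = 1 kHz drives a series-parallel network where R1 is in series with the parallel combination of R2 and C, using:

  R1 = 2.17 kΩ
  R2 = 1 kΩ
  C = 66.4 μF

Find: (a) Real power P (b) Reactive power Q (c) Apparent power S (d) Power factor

Step 1 — Angular frequency: ω = 2π·f = 2π·1000 = 6283 rad/s.
Step 2 — Component impedances:
  R1: Z = R = 2170 Ω
  R2: Z = R = 1000 Ω
  C: Z = 1/(jωC) = -j/(ω·C) = 0 - j2.397 Ω
Step 3 — Parallel branch: R2 || C = 1/(1/R2 + 1/C) = 0.005745 - j2.397 Ω.
Step 4 — Series with R1: Z_total = R1 + (R2 || C) = 2170 - j2.397 Ω = 2170∠-0.1° Ω.
Step 5 — Source phasor: V = 11∠-132.8° V = -7.474 - j8.071 V.
Step 6 — Current: I = V / Z = -0.00344 - j0.003723 A = 0.005069∠-132.7° A.
Step 7 — Complex power: S = V·I* = 0.05576 - j6.159e-05 VA.
Step 8 — Real power: P = Re(S) = 0.05576 W.
Step 9 — Reactive power: Q = Im(S) = -6.159e-05 VAR.
Step 10 — Apparent power: |S| = 0.05576 VA.
Step 11 — Power factor: PF = P/|S| = 1 (leading).

(a) P = 0.05576 W  (b) Q = -6.159e-05 VAR  (c) S = 0.05576 VA  (d) PF = 1 (leading)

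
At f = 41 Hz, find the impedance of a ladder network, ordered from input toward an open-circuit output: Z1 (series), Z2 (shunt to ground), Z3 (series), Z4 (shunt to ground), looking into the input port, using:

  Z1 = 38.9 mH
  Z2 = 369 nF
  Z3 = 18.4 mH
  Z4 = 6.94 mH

Step 1 — Angular frequency: ω = 2π·f = 2π·41 = 257.6 rad/s.
Step 2 — Component impedances:
  Z1: Z = jωL = j·257.6·0.0389 = 0 + j10.02 Ω
  Z2: Z = 1/(jωC) = -j/(ω·C) = 0 - j1.052e+04 Ω
  Z3: Z = jωL = j·257.6·0.0184 = 0 + j4.74 Ω
  Z4: Z = jωL = j·257.6·0.00694 = 0 + j1.788 Ω
Step 3 — Ladder network (open output): work backward from the far end, alternating series and parallel combinations. Z_in = 0 + j16.55 Ω = 16.55∠90.0° Ω.

Z = 0 + j16.55 Ω = 16.55∠90.0° Ω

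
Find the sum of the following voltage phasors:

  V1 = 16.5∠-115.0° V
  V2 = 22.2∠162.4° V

Step 1 — Convert each phasor to rectangular form:
  V1 = 16.5·(cos(-115.0°) + j·sin(-115.0°)) = -6.973 - j14.95 V
  V2 = 22.2·(cos(162.4°) + j·sin(162.4°)) = -21.16 + j6.713 V
Step 2 — Sum components: V_total = -28.13 - j8.241 V.
Step 3 — Convert to polar: |V_total| = 29.32 V, ∠V_total = -163.7°.

V_total = 29.32∠-163.7° V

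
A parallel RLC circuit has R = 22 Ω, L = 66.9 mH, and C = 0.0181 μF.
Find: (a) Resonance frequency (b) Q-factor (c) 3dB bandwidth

Step 1 — Resonance: ω₀ = 1/√(LC) = 1/√(0.0669·1.81e-08) = 2.874e+04 rad/s.
Step 2 — f₀ = ω₀/(2π) = 4574 Hz.
Step 3 — Parallel Q: Q = R/(ω₀L) = 22/(2.874e+04·0.0669) = 0.01144.
Step 4 — Bandwidth: Δω = ω₀/Q = 2.511e+06 rad/s; BW = Δω/(2π) = 3.997e+05 Hz.

(a) f₀ = 4574 Hz  (b) Q = 0.01144  (c) BW = 3.997e+05 Hz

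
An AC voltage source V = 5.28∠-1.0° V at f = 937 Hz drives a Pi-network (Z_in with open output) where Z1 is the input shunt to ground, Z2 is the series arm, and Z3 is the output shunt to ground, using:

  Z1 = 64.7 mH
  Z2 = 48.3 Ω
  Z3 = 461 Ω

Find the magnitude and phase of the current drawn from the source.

Step 1 — Angular frequency: ω = 2π·f = 2π·937 = 5887 rad/s.
Step 2 — Component impedances:
  Z1: Z = jωL = j·5887·0.0647 = 0 + j380.9 Ω
  Z2: Z = R = 48.3 Ω
  Z3: Z = R = 461 Ω
Step 3 — With open output, the series arm Z2 and the output shunt Z3 appear in series to ground: Z2 + Z3 = 509.3 Ω.
Step 4 — Parallel with input shunt Z1: Z_in = Z1 || (Z2 + Z3) = 182.7 + j244.3 Ω = 305∠53.2° Ω.
Step 5 — Source phasor: V = 5.28∠-1.0° V = 5.279 - j0.09215 V.
Step 6 — Ohm's law: I = V / Z_total = (5.279 - j0.09215) / (182.7 + j244.3) = 0.01012 - j0.01404 A.
Step 7 — Convert to polar: |I| = 0.01731 A, ∠I = -54.2°.

I = 0.01731∠-54.2° A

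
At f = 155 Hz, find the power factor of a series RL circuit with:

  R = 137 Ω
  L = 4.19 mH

Step 1 — Angular frequency: ω = 2π·f = 2π·155 = 973.9 rad/s.
Step 2 — Component impedances:
  R: Z = R = 137 Ω
  L: Z = jωL = j·973.9·0.00419 = 0 + j4.081 Ω
Step 3 — Series combination: Z_total = R + L = 137 + j4.081 Ω = 137.1∠1.7° Ω.
Step 4 — Power factor: PF = cos(φ) = Re(Z)/|Z| = 137/137.06 = 0.9996.
Step 5 — Type: Im(Z) = 4.081 ⇒ lagging (phase φ = 1.7°).

PF = 0.9996 (lagging, φ = 1.7°)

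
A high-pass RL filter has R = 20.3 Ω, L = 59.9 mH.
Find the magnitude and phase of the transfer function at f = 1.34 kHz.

Step 1 — Angular frequency: ω = 2π·1340 = 8419 rad/s.
Step 2 — Transfer function: H(jω) = jωL/(R + jωL).
Step 3 — Numerator jωL = j·504.3; denominator R + jωL = 20.3 + j504.3.
Step 4 — H = 0.9984 + j0.04019.
Step 5 — Magnitude: |H| = 0.9992 (-0.0 dB); phase: φ = 2.3°.

|H| = 0.9992 (-0.0 dB), φ = 2.3°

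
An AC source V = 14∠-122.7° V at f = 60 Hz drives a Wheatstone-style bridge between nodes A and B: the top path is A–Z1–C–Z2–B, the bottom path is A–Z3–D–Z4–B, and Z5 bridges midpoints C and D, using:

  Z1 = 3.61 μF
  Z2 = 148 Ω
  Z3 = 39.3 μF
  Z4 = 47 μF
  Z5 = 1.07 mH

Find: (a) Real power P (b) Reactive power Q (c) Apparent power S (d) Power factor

Step 1 — Angular frequency: ω = 2π·f = 2π·60 = 377 rad/s.
Step 2 — Component impedances:
  Z1: Z = 1/(jωC) = -j/(ω·C) = 0 - j734.8 Ω
  Z2: Z = R = 148 Ω
  Z3: Z = 1/(jωC) = -j/(ω·C) = 0 - j67.5 Ω
  Z4: Z = 1/(jωC) = -j/(ω·C) = 0 - j56.44 Ω
  Z5: Z = jωL = j·377·0.00107 = 0 + j0.4034 Ω
Step 3 — Bridge requires nodal analysis (the Z5 bridge couples midpoints C and D, so the two paths cannot be reduced to a simple series/parallel combination). Setting node B to ground and injecting 1 A at node A, the 3-node admittance system at A, C, D solves to V_A = Z_AB = 18.8 - j111.1 Ω = 112.7∠-80.4° Ω.
Step 4 — Source phasor: V = 14∠-122.7° V = -7.563 - j11.78 V.
Step 5 — Current: I = V / Z = 0.09187 - j0.0836 A = 0.1242∠-42.3° A.
Step 6 — Complex power: S = V·I* = 0.2901 - j1.715 VA.
Step 7 — Real power: P = Re(S) = 0.2901 W.
Step 8 — Reactive power: Q = Im(S) = -1.715 VAR.
Step 9 — Apparent power: |S| = 1.739 VA.
Step 10 — Power factor: PF = P/|S| = 0.1668 (leading).

(a) P = 0.2901 W  (b) Q = -1.715 VAR  (c) S = 1.739 VA  (d) PF = 0.1668 (leading)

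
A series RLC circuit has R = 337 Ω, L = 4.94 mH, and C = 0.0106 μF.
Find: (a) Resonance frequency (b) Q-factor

Step 1 — Resonance condition Im(Z)=0 gives ω₀ = 1/√(LC).
Step 2 — ω₀ = 1/√(0.00494·1.06e-08) = 1.382e+05 rad/s.
Step 3 — f₀ = ω₀/(2π) = 2.199e+04 Hz.
Step 4 — Series Q: Q = ω₀L/R = 1.382e+05·0.00494/337 = 2.026.

(a) f₀ = 2.199e+04 Hz  (b) Q = 2.026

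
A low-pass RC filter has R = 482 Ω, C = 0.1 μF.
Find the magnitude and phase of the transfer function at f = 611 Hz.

Step 1 — Angular frequency: ω = 2π·611 = 3839 rad/s.
Step 2 — Transfer function: H(jω) = 1/(1 + jωRC).
Step 3 — Denominator: 1 + jωRC = 1 + j·3839·482·1e-07 = 1 + j0.185.
Step 4 — H = 0.9669 - j0.1789.
Step 5 — Magnitude: |H| = 0.9833 (-0.1 dB); phase: φ = -10.5°.

|H| = 0.9833 (-0.1 dB), φ = -10.5°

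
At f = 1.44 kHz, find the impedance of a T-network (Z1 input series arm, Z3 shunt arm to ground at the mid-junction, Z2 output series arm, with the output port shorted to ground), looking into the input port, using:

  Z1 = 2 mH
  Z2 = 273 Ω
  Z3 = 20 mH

Step 1 — Angular frequency: ω = 2π·f = 2π·1440 = 9048 rad/s.
Step 2 — Component impedances:
  Z1: Z = jωL = j·9048·0.002 = 0 + j18.1 Ω
  Z2: Z = R = 273 Ω
  Z3: Z = jωL = j·9048·0.02 = 0 + j181 Ω
Step 3 — With the output port shorted to ground, the output series arm Z2 runs from the junction to ground; the shunt arm Z3 also runs from the junction to ground. They appear in parallel: Z3 || Z2 = 83.33 + j125.7 Ω.
Step 4 — Series with input arm Z1: Z_in = Z1 + (Z3 || Z2) = 83.33 + j143.8 Ω = 166.2∠59.9° Ω.

Z = 83.33 + j143.8 Ω = 166.2∠59.9° Ω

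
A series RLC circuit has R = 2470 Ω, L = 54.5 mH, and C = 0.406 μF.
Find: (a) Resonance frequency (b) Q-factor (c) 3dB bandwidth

Step 1 — Resonance: ω₀ = 1/√(LC) = 1/√(0.0545·4.06e-07) = 6723 rad/s.
Step 2 — f₀ = ω₀/(2π) = 1070 Hz.
Step 3 — Series Q: Q = ω₀L/R = 6723·0.0545/2470 = 0.1483.
Step 4 — Bandwidth: Δω = ω₀/Q = 4.532e+04 rad/s; BW = Δω/(2π) = 7213 Hz.

(a) f₀ = 1070 Hz  (b) Q = 0.1483  (c) BW = 7213 Hz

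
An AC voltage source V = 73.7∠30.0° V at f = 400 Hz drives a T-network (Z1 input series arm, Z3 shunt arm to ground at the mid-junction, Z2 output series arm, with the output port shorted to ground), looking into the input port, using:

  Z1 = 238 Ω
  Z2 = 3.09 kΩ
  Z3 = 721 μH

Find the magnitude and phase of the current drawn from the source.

Step 1 — Angular frequency: ω = 2π·f = 2π·400 = 2513 rad/s.
Step 2 — Component impedances:
  Z1: Z = R = 238 Ω
  Z2: Z = R = 3090 Ω
  Z3: Z = jωL = j·2513·0.000721 = 0 + j1.812 Ω
Step 3 — With the output port shorted to ground, the output series arm Z2 runs from the junction to ground; the shunt arm Z3 also runs from the junction to ground. They appear in parallel: Z3 || Z2 = 0.001063 + j1.812 Ω.
Step 4 — Series with input arm Z1: Z_in = Z1 + (Z3 || Z2) = 238 + j1.812 Ω = 238∠0.4° Ω.
Step 5 — Source phasor: V = 73.7∠30.0° V = 63.83 + j36.85 V.
Step 6 — Ohm's law: I = V / Z_total = (63.83 + j36.85) / (238 + j1.812) = 0.2693 + j0.1528 A.
Step 7 — Convert to polar: |I| = 0.3097 A, ∠I = 29.6°.

I = 0.3097∠29.6° A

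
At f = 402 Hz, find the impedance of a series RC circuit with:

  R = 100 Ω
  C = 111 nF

Step 1 — Angular frequency: ω = 2π·f = 2π·402 = 2526 rad/s.
Step 2 — Component impedances:
  R: Z = R = 100 Ω
  C: Z = 1/(jωC) = -j/(ω·C) = 0 - j3567 Ω
Step 3 — Series combination: Z_total = R + C = 100 - j3567 Ω = 3568∠-88.4° Ω.

Z = 100 - j3567 Ω = 3568∠-88.4° Ω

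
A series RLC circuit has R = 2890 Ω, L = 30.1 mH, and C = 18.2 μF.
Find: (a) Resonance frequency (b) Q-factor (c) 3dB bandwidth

Step 1 — Resonance condition Im(Z)=0 gives ω₀ = 1/√(LC).
Step 2 — ω₀ = 1/√(0.0301·1.82e-05) = 1351 rad/s.
Step 3 — f₀ = ω₀/(2π) = 215 Hz.
Step 4 — Series Q: Q = ω₀L/R = 1351·0.0301/2890 = 0.01407.
Step 5 — 3dB bandwidth: Δω = ω₀/Q = 9.601e+04 rad/s; BW = Δω/(2π) = 1.528e+04 Hz.

(a) f₀ = 215 Hz  (b) Q = 0.01407  (c) BW = 1.528e+04 Hz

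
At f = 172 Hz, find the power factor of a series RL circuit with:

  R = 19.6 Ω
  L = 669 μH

Step 1 — Angular frequency: ω = 2π·f = 2π·172 = 1081 rad/s.
Step 2 — Component impedances:
  R: Z = R = 19.6 Ω
  L: Z = jωL = j·1081·0.000669 = 0 + j0.723 Ω
Step 3 — Series combination: Z_total = R + L = 19.6 + j0.723 Ω = 19.61∠2.1° Ω.
Step 4 — Power factor: PF = cos(φ) = Re(Z)/|Z| = 19.6/19.613 = 0.9993.
Step 5 — Type: Im(Z) = 0.723 ⇒ lagging (phase φ = 2.1°).

PF = 0.9993 (lagging, φ = 2.1°)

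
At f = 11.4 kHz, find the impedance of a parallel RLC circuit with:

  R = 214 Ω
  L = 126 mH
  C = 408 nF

Step 1 — Angular frequency: ω = 2π·f = 2π·1.14e+04 = 7.163e+04 rad/s.
Step 2 — Component impedances:
  R: Z = R = 214 Ω
  L: Z = jωL = j·7.163e+04·0.126 = 0 + j9025 Ω
  C: Z = 1/(jωC) = -j/(ω·C) = 0 - j34.22 Ω
Step 3 — Parallel combination: 1/Z_total = 1/R + 1/L + 1/C; Z_total = 5.375 - j33.49 Ω = 33.91∠-80.9° Ω.

Z = 5.375 - j33.49 Ω = 33.91∠-80.9° Ω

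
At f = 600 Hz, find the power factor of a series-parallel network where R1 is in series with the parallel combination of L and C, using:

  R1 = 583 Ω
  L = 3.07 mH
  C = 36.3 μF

Step 1 — Angular frequency: ω = 2π·f = 2π·600 = 3770 rad/s.
Step 2 — Component impedances:
  R1: Z = R = 583 Ω
  L: Z = jωL = j·3770·0.00307 = 0 + j11.57 Ω
  C: Z = 1/(jωC) = -j/(ω·C) = 0 - j7.307 Ω
Step 3 — Parallel branch: L || C = 1/(1/L + 1/C) = 0 - j19.82 Ω.
Step 4 — Series with R1: Z_total = R1 + (L || C) = 583 - j19.82 Ω = 583.3∠-1.9° Ω.
Step 5 — Power factor: PF = cos(φ) = Re(Z)/|Z| = 583/583.34 = 0.9994.
Step 6 — Type: Im(Z) = -19.82 ⇒ leading (phase φ = -1.9°).

PF = 0.9994 (leading, φ = -1.9°)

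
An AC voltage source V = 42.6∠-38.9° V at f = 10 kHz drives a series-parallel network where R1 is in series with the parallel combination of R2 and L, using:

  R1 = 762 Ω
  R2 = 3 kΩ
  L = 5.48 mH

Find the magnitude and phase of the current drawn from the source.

Step 1 — Angular frequency: ω = 2π·f = 2π·1e+04 = 6.283e+04 rad/s.
Step 2 — Component impedances:
  R1: Z = R = 762 Ω
  R2: Z = R = 3000 Ω
  L: Z = jωL = j·6.283e+04·0.00548 = 0 + j344.3 Ω
Step 3 — Parallel branch: R2 || L = 1/(1/R2 + 1/L) = 39 + j339.8 Ω.
Step 4 — Series with R1: Z_total = R1 + (R2 || L) = 801 + j339.8 Ω = 870.1∠23.0° Ω.
Step 5 — Source phasor: V = 42.6∠-38.9° V = 33.15 - j26.75 V.
Step 6 — Ohm's law: I = V / Z_total = (33.15 - j26.75) / (801 + j339.8) = 0.02307 - j0.04318 A.
Step 7 — Convert to polar: |I| = 0.04896 A, ∠I = -61.9°.

I = 0.04896∠-61.9° A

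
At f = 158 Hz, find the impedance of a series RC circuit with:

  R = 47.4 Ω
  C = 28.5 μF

Step 1 — Angular frequency: ω = 2π·f = 2π·158 = 992.7 rad/s.
Step 2 — Component impedances:
  R: Z = R = 47.4 Ω
  C: Z = 1/(jωC) = -j/(ω·C) = 0 - j35.34 Ω
Step 3 — Series combination: Z_total = R + C = 47.4 - j35.34 Ω = 59.13∠-36.7° Ω.

Z = 47.4 - j35.34 Ω = 59.13∠-36.7° Ω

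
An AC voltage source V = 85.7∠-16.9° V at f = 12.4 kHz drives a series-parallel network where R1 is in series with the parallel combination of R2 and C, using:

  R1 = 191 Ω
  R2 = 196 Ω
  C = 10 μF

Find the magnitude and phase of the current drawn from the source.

Step 1 — Angular frequency: ω = 2π·f = 2π·1.24e+04 = 7.791e+04 rad/s.
Step 2 — Component impedances:
  R1: Z = R = 191 Ω
  R2: Z = R = 196 Ω
  C: Z = 1/(jωC) = -j/(ω·C) = 0 - j1.284 Ω
Step 3 — Parallel branch: R2 || C = 1/(1/R2 + 1/C) = 0.008405 - j1.283 Ω.
Step 4 — Series with R1: Z_total = R1 + (R2 || C) = 191 - j1.283 Ω = 191∠-0.4° Ω.
Step 5 — Source phasor: V = 85.7∠-16.9° V = 82 - j24.91 V.
Step 6 — Ohm's law: I = V / Z_total = (82 - j24.91) / (191 - j1.283) = 0.4302 - j0.1275 A.
Step 7 — Convert to polar: |I| = 0.4487 A, ∠I = -16.5°.

I = 0.4487∠-16.5° A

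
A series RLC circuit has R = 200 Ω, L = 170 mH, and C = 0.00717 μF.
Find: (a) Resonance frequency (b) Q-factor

Step 1 — Resonance condition Im(Z)=0 gives ω₀ = 1/√(LC).
Step 2 — ω₀ = 1/√(0.17·7.17e-09) = 2.864e+04 rad/s.
Step 3 — f₀ = ω₀/(2π) = 4559 Hz.
Step 4 — Series Q: Q = ω₀L/R = 2.864e+04·0.17/200 = 24.35.

(a) f₀ = 4559 Hz  (b) Q = 24.35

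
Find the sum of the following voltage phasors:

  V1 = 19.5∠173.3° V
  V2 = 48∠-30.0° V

Step 1 — Convert each phasor to rectangular form:
  V1 = 19.5·(cos(173.3°) + j·sin(173.3°)) = -19.37 + j2.275 V
  V2 = 48·(cos(-30.0°) + j·sin(-30.0°)) = 41.57 - j24 V
Step 2 — Sum components: V_total = 22.2 - j21.72 V.
Step 3 — Convert to polar: |V_total| = 31.06 V, ∠V_total = -44.4°.

V_total = 31.06∠-44.4° V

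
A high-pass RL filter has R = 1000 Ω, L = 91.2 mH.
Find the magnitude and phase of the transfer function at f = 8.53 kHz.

Step 1 — Angular frequency: ω = 2π·8530 = 5.36e+04 rad/s.
Step 2 — Transfer function: H(jω) = jωL/(R + jωL).
Step 3 — Numerator jωL = j·4888; denominator R + jωL = 1000 + j4888.
Step 4 — H = 0.9598 + j0.1964.
Step 5 — Magnitude: |H| = 0.9797 (-0.2 dB); phase: φ = 11.6°.

|H| = 0.9797 (-0.2 dB), φ = 11.6°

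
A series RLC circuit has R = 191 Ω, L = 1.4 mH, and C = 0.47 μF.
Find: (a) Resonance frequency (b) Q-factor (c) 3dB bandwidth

Step 1 — Resonance: ω₀ = 1/√(LC) = 1/√(0.0014·4.7e-07) = 3.898e+04 rad/s.
Step 2 — f₀ = ω₀/(2π) = 6205 Hz.
Step 3 — Series Q: Q = ω₀L/R = 3.898e+04·0.0014/191 = 0.2857.
Step 4 — Bandwidth: Δω = ω₀/Q = 1.364e+05 rad/s; BW = Δω/(2π) = 2.171e+04 Hz.

(a) f₀ = 6205 Hz  (b) Q = 0.2857  (c) BW = 2.171e+04 Hz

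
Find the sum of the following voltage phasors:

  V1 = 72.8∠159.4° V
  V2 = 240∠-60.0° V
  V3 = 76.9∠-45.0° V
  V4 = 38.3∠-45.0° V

Step 1 — Convert each phasor to rectangular form:
  V1 = 72.8·(cos(159.4°) + j·sin(159.4°)) = -68.15 + j25.61 V
  V2 = 240·(cos(-60.0°) + j·sin(-60.0°)) = 120 - j207.8 V
  V3 = 76.9·(cos(-45.0°) + j·sin(-45.0°)) = 54.38 - j54.38 V
  V4 = 38.3·(cos(-45.0°) + j·sin(-45.0°)) = 27.08 - j27.08 V
Step 2 — Sum components: V_total = 133.3 - j263.7 V.
Step 3 — Convert to polar: |V_total| = 295.5 V, ∠V_total = -63.2°.

V_total = 295.5∠-63.2° V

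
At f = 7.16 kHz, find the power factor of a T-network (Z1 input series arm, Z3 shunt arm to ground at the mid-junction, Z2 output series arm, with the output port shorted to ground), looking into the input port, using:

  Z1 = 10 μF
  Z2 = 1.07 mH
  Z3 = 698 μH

Step 1 — Angular frequency: ω = 2π·f = 2π·7160 = 4.499e+04 rad/s.
Step 2 — Component impedances:
  Z1: Z = 1/(jωC) = -j/(ω·C) = 0 - j2.223 Ω
  Z2: Z = jωL = j·4.499e+04·0.00107 = 0 + j48.14 Ω
  Z3: Z = jωL = j·4.499e+04·0.000698 = 0 + j31.4 Ω
Step 3 — With the output port shorted to ground, the output series arm Z2 runs from the junction to ground; the shunt arm Z3 also runs from the junction to ground. They appear in parallel: Z3 || Z2 = 0 + j19 Ω.
Step 4 — Series with input arm Z1: Z_in = Z1 + (Z3 || Z2) = 0 + j16.78 Ω = 16.78∠90.0° Ω.
Step 5 — Power factor: PF = cos(φ) = Re(Z)/|Z| = 0/16.78 = 0.
Step 6 — Type: Im(Z) = 16.78 ⇒ lagging (phase φ = 90.0°).

PF = 0 (lagging, φ = 90.0°)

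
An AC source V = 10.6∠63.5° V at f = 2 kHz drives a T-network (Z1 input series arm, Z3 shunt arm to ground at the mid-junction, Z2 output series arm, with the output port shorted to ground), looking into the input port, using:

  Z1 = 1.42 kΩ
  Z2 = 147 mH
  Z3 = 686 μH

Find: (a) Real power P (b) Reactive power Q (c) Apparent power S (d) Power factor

Step 1 — Angular frequency: ω = 2π·f = 2π·2000 = 1.257e+04 rad/s.
Step 2 — Component impedances:
  Z1: Z = R = 1420 Ω
  Z2: Z = jωL = j·1.257e+04·0.147 = 0 + j1847 Ω
  Z3: Z = jωL = j·1.257e+04·0.000686 = 0 + j8.621 Ω
Step 3 — With the output port shorted to ground, the output series arm Z2 runs from the junction to ground; the shunt arm Z3 also runs from the junction to ground. They appear in parallel: Z3 || Z2 = 0 + j8.58 Ω.
Step 4 — Series with input arm Z1: Z_in = Z1 + (Z3 || Z2) = 1420 + j8.58 Ω = 1420∠0.3° Ω.
Step 5 — Source phasor: V = 10.6∠63.5° V = 4.73 + j9.486 V.
Step 6 — Current: I = V / Z = 0.003371 + j0.00666 A = 0.007465∠63.2° A.
Step 7 — Complex power: S = V·I* = 0.07912 + j0.0004781 VA.
Step 8 — Real power: P = Re(S) = 0.07912 W.
Step 9 — Reactive power: Q = Im(S) = 0.0004781 VAR.
Step 10 — Apparent power: |S| = 0.07913 VA.
Step 11 — Power factor: PF = P/|S| = 1 (lagging).

(a) P = 0.07912 W  (b) Q = 0.0004781 VAR  (c) S = 0.07913 VA  (d) PF = 1 (lagging)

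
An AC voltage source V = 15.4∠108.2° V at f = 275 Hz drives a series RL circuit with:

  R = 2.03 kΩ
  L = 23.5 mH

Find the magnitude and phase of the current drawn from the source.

Step 1 — Angular frequency: ω = 2π·f = 2π·275 = 1728 rad/s.
Step 2 — Component impedances:
  R: Z = R = 2030 Ω
  L: Z = jωL = j·1728·0.0235 = 0 + j40.61 Ω
Step 3 — Series combination: Z_total = R + L = 2030 + j40.61 Ω = 2030∠1.1° Ω.
Step 4 — Source phasor: V = 15.4∠108.2° V = -4.81 + j14.63 V.
Step 5 — Ohm's law: I = V / Z_total = (-4.81 + j14.63) / (2030 + j40.61) = -0.002224 + j0.007251 A.
Step 6 — Convert to polar: |I| = 0.007585 A, ∠I = 107.1°.

I = 0.007585∠107.1° A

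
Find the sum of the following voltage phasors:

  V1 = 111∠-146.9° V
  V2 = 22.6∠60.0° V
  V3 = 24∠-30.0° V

Step 1 — Convert each phasor to rectangular form:
  V1 = 111·(cos(-146.9°) + j·sin(-146.9°)) = -92.99 - j60.62 V
  V2 = 22.6·(cos(60.0°) + j·sin(60.0°)) = 11.3 + j19.57 V
  V3 = 24·(cos(-30.0°) + j·sin(-30.0°)) = 20.78 - j12 V
Step 2 — Sum components: V_total = -60.9 - j53.05 V.
Step 3 — Convert to polar: |V_total| = 80.76 V, ∠V_total = -138.9°.

V_total = 80.76∠-138.9° V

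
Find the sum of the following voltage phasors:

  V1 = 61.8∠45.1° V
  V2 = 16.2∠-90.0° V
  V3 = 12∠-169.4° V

Step 1 — Convert each phasor to rectangular form:
  V1 = 61.8·(cos(45.1°) + j·sin(45.1°)) = 43.62 + j43.78 V
  V2 = 16.2·(cos(-90.0°) + j·sin(-90.0°)) = 0 - j16.2 V
  V3 = 12·(cos(-169.4°) + j·sin(-169.4°)) = -11.8 - j2.207 V
Step 2 — Sum components: V_total = 31.83 + j25.37 V.
Step 3 — Convert to polar: |V_total| = 40.7 V, ∠V_total = 38.6°.

V_total = 40.7∠38.6° V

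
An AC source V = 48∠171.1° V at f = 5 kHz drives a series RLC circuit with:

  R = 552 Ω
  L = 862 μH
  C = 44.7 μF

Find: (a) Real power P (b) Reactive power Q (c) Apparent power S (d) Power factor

Step 1 — Angular frequency: ω = 2π·f = 2π·5000 = 3.142e+04 rad/s.
Step 2 — Component impedances:
  R: Z = R = 552 Ω
  L: Z = jωL = j·3.142e+04·0.000862 = 0 + j27.08 Ω
  C: Z = 1/(jωC) = -j/(ω·C) = 0 - j0.7121 Ω
Step 3 — Series combination: Z_total = R + L + C = 552 + j26.37 Ω = 552.6∠2.7° Ω.
Step 4 — Source phasor: V = 48∠171.1° V = -47.42 + j7.426 V.
Step 5 — Current: I = V / Z = -0.08507 + j0.01752 A = 0.08686∠168.4° A.
Step 6 — Complex power: S = V·I* = 4.164 + j0.1989 VA.
Step 7 — Real power: P = Re(S) = 4.164 W.
Step 8 — Reactive power: Q = Im(S) = 0.1989 VAR.
Step 9 — Apparent power: |S| = 4.169 VA.
Step 10 — Power factor: PF = P/|S| = 0.9989 (lagging).

(a) P = 4.164 W  (b) Q = 0.1989 VAR  (c) S = 4.169 VA  (d) PF = 0.9989 (lagging)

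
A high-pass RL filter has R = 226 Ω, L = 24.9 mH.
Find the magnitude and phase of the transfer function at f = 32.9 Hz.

Step 1 — Angular frequency: ω = 2π·32.9 = 206.7 rad/s.
Step 2 — Transfer function: H(jω) = jωL/(R + jωL).
Step 3 — Numerator jωL = j·5.147; denominator R + jωL = 226 + j5.147.
Step 4 — H = 0.0005185 + j0.02276.
Step 5 — Magnitude: |H| = 0.02277 (-32.9 dB); phase: φ = 88.7°.

|H| = 0.02277 (-32.9 dB), φ = 88.7°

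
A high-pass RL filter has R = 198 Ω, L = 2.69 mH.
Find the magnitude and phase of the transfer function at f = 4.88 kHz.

Step 1 — Angular frequency: ω = 2π·4880 = 3.066e+04 rad/s.
Step 2 — Transfer function: H(jω) = jωL/(R + jωL).
Step 3 — Numerator jωL = j·82.48; denominator R + jωL = 198 + j82.48.
Step 4 — H = 0.1479 + j0.355.
Step 5 — Magnitude: |H| = 0.3845 (-8.3 dB); phase: φ = 67.4°.

|H| = 0.3845 (-8.3 dB), φ = 67.4°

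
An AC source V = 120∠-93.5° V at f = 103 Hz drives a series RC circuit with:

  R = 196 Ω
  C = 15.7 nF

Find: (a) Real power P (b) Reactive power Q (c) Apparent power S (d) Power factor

Step 1 — Angular frequency: ω = 2π·f = 2π·103 = 647.2 rad/s.
Step 2 — Component impedances:
  R: Z = R = 196 Ω
  C: Z = 1/(jωC) = -j/(ω·C) = 0 - j9.842e+04 Ω
Step 3 — Series combination: Z_total = R + C = 196 - j9.842e+04 Ω = 9.842e+04∠-89.9° Ω.
Step 4 — Source phasor: V = 120∠-93.5° V = -7.326 - j119.8 V.
Step 5 — Current: I = V / Z = 0.001217 - j7.686e-05 A = 0.001219∠-3.6° A.
Step 6 — Complex power: S = V·I* = 0.0002914 - j0.1463 VA.
Step 7 — Real power: P = Re(S) = 0.0002914 W.
Step 8 — Reactive power: Q = Im(S) = -0.1463 VAR.
Step 9 — Apparent power: |S| = 0.1463 VA.
Step 10 — Power factor: PF = P/|S| = 0.001991 (leading).

(a) P = 0.0002914 W  (b) Q = -0.1463 VAR  (c) S = 0.1463 VA  (d) PF = 0.001991 (leading)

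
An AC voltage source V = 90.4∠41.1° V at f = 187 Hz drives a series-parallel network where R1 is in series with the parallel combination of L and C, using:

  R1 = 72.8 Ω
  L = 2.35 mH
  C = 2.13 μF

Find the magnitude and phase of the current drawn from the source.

Step 1 — Angular frequency: ω = 2π·f = 2π·187 = 1175 rad/s.
Step 2 — Component impedances:
  R1: Z = R = 72.8 Ω
  L: Z = jωL = j·1175·0.00235 = 0 + j2.761 Ω
  C: Z = 1/(jωC) = -j/(ω·C) = 0 - j399.6 Ω
Step 3 — Parallel branch: L || C = 1/(1/L + 1/C) = 0 + j2.78 Ω.
Step 4 — Series with R1: Z_total = R1 + (L || C) = 72.8 + j2.78 Ω = 72.85∠2.2° Ω.
Step 5 — Source phasor: V = 90.4∠41.1° V = 68.12 + j59.43 V.
Step 6 — Ohm's law: I = V / Z_total = (68.12 + j59.43) / (72.8 + j2.78) = 0.9655 + j0.7794 A.
Step 7 — Convert to polar: |I| = 1.241 A, ∠I = 38.9°.

I = 1.241∠38.9° A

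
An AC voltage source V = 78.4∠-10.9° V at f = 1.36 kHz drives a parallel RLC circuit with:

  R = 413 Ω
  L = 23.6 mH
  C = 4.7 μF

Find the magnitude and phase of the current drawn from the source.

Step 1 — Angular frequency: ω = 2π·f = 2π·1360 = 8545 rad/s.
Step 2 — Component impedances:
  R: Z = R = 413 Ω
  L: Z = jωL = j·8545·0.0236 = 0 + j201.7 Ω
  C: Z = 1/(jωC) = -j/(ω·C) = 0 - j24.9 Ω
Step 3 — Parallel combination: 1/Z_total = 1/R + 1/L + 1/C; Z_total = 1.945 - j28.27 Ω = 28.34∠-86.1° Ω.
Step 4 — Source phasor: V = 78.4∠-10.9° V = 76.99 - j14.83 V.
Step 5 — Ohm's law: I = V / Z_total = (76.99 - j14.83) / (1.945 - j28.27) = 0.7083 + j2.674 A.
Step 6 — Convert to polar: |I| = 2.766 A, ∠I = 75.2°.

I = 2.766∠75.2° A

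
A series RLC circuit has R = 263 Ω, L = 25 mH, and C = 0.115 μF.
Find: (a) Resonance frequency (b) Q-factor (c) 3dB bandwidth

Step 1 — Resonance: ω₀ = 1/√(LC) = 1/√(0.025·1.15e-07) = 1.865e+04 rad/s.
Step 2 — f₀ = ω₀/(2π) = 2968 Hz.
Step 3 — Series Q: Q = ω₀L/R = 1.865e+04·0.025/263 = 1.773.
Step 4 — Bandwidth: Δω = ω₀/Q = 1.052e+04 rad/s; BW = Δω/(2π) = 1674 Hz.

(a) f₀ = 2968 Hz  (b) Q = 1.773  (c) BW = 1674 Hz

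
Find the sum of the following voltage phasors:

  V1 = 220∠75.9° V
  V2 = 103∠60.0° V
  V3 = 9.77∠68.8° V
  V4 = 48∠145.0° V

Step 1 — Convert each phasor to rectangular form:
  V1 = 220·(cos(75.9°) + j·sin(75.9°)) = 53.6 + j213.4 V
  V2 = 103·(cos(60.0°) + j·sin(60.0°)) = 51.5 + j89.2 V
  V3 = 9.77·(cos(68.8°) + j·sin(68.8°)) = 3.533 + j9.109 V
  V4 = 48·(cos(145.0°) + j·sin(145.0°)) = -39.32 + j27.53 V
Step 2 — Sum components: V_total = 69.31 + j339.2 V.
Step 3 — Convert to polar: |V_total| = 346.2 V, ∠V_total = 78.5°.

V_total = 346.2∠78.5° V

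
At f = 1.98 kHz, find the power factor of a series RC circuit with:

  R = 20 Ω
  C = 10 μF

Step 1 — Angular frequency: ω = 2π·f = 2π·1980 = 1.244e+04 rad/s.
Step 2 — Component impedances:
  R: Z = R = 20 Ω
  C: Z = 1/(jωC) = -j/(ω·C) = 0 - j8.038 Ω
Step 3 — Series combination: Z_total = R + C = 20 - j8.038 Ω = 21.55∠-21.9° Ω.
Step 4 — Power factor: PF = cos(φ) = Re(Z)/|Z| = 20/21.555 = 0.9279.
Step 5 — Type: Im(Z) = -8.038 ⇒ leading (phase φ = -21.9°).

PF = 0.9279 (leading, φ = -21.9°)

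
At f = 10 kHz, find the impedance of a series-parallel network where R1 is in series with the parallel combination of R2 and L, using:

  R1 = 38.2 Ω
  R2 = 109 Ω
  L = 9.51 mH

Step 1 — Angular frequency: ω = 2π·f = 2π·1e+04 = 6.283e+04 rad/s.
Step 2 — Component impedances:
  R1: Z = R = 38.2 Ω
  R2: Z = R = 109 Ω
  L: Z = jωL = j·6.283e+04·0.00951 = 0 + j597.5 Ω
Step 3 — Parallel branch: R2 || L = 1/(1/R2 + 1/L) = 105.5 + j19.24 Ω.
Step 4 — Series with R1: Z_total = R1 + (R2 || L) = 143.7 + j19.24 Ω = 145∠7.6° Ω.

Z = 143.7 + j19.24 Ω = 145∠7.6° Ω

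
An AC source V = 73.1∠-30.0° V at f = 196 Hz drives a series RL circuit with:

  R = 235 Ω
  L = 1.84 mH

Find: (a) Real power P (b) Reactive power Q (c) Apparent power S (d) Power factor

Step 1 — Angular frequency: ω = 2π·f = 2π·196 = 1232 rad/s.
Step 2 — Component impedances:
  R: Z = R = 235 Ω
  L: Z = jωL = j·1232·0.00184 = 0 + j2.266 Ω
Step 3 — Series combination: Z_total = R + L = 235 + j2.266 Ω = 235∠0.6° Ω.
Step 4 — Source phasor: V = 73.1∠-30.0° V = 63.31 - j36.55 V.
Step 5 — Current: I = V / Z = 0.2679 - j0.1581 A = 0.311∠-30.6° A.
Step 6 — Complex power: S = V·I* = 22.74 + j0.2192 VA.
Step 7 — Real power: P = Re(S) = 22.74 W.
Step 8 — Reactive power: Q = Im(S) = 0.2192 VAR.
Step 9 — Apparent power: |S| = 22.74 VA.
Step 10 — Power factor: PF = P/|S| = 1 (lagging).

(a) P = 22.74 W  (b) Q = 0.2192 VAR  (c) S = 22.74 VA  (d) PF = 1 (lagging)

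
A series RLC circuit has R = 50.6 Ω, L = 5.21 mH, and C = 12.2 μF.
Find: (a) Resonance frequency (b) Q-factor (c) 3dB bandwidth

Step 1 — Resonance: ω₀ = 1/√(LC) = 1/√(0.00521·1.22e-05) = 3966 rad/s.
Step 2 — f₀ = ω₀/(2π) = 631.3 Hz.
Step 3 — Series Q: Q = ω₀L/R = 3966·0.00521/50.6 = 0.4084.
Step 4 — Bandwidth: Δω = ω₀/Q = 9712 rad/s; BW = Δω/(2π) = 1546 Hz.

(a) f₀ = 631.3 Hz  (b) Q = 0.4084  (c) BW = 1546 Hz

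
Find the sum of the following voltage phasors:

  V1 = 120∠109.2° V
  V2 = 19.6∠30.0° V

Step 1 — Convert each phasor to rectangular form:
  V1 = 120·(cos(109.2°) + j·sin(109.2°)) = -39.46 + j113.3 V
  V2 = 19.6·(cos(30.0°) + j·sin(30.0°)) = 16.97 + j9.8 V
Step 2 — Sum components: V_total = -22.49 + j123.1 V.
Step 3 — Convert to polar: |V_total| = 125.2 V, ∠V_total = 100.4°.

V_total = 125.2∠100.4° V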